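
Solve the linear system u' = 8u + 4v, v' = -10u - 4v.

Coefficient matrix A = [[8, 4], [-10, -4]].
Characteristic polynomial det(A - λI) = λ^2 - 4λ + 8 = 0.
Eigenvalues λ = 2 ± 2i (complex conjugate pair).
For λ=2+2i: an eigenvector is (-1,1) - i(-1,2) = (-1 + i, 1 - 2i).
A real fundamental pair from Re and Im of e^((2+2i)t)v: X_1 = e^(2t)(cos(2t)·(-1,1) + sin(2t)·(-1,2)), X_2 = e^(2t)(sin(2t)·(-1,1) - cos(2t)·(-1,2)).
General solution: K_1X_1 + K_2X_2.

u(t) = -K_1e^(2t)sin(2t) - K_1e^(2t)cos(2t) - K_2e^(2t)sin(2t) + K_2e^(2t)cos(2t), v(t) = 2K_1e^(2t)sin(2t) + K_1e^(2t)cos(2t) + K_2e^(2t)sin(2t) - 2K_2e^(2t)cos(2t)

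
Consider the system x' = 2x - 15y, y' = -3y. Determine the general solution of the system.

Coefficient matrix A = [[2, -15], [0, -3]].
Characteristic polynomial det(A - λI) = λ^2 + λ - 6 = 0.
Eigenvalues λ = -3, 2.
For λ=-3: (A-λI) row 1 is [5, -15], so an eigenvector is (3, 1).
For λ=2: (A-λI) row 1 is [0, -15], so an eigenvector is (-1, 0).
General solution: K_1e^(-3t)(3,1) + K_2e^(2t)(-1,0).

x(t) = 3K_1e^(-3t) - K_2e^(2t), y(t) = K_1e^(-3t)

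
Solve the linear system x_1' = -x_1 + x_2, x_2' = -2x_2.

x_1(t) = -K_1e^(-t) + K_2e^(-2t), x_2(t) = -K_2e^(-2t)

Coefficient matrix A = [[-1, 1], [0, -2]].
Characteristic polynomial det(A - λI) = λ^2 + 3λ + 2 = 0.
Eigenvalues λ = -1, -2.
For λ=-1: (A-λI) row 1 is [0, 1], so an eigenvector is (-1, 0).
For λ=-2: (A-λI) row 1 is [1, 1], so an eigenvector is (1, -1).
General solution: K_1e^(-t)(-1,0) + K_2e^(-2t)(1,-1).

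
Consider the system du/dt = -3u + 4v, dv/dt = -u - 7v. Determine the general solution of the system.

u(t) = 2C_1e^(-5t) + 2C_2te^(-5t) + C_2e^(-5t), v(t) = -C_1e^(-5t) - C_2te^(-5t)

Coefficient matrix A = [[-3, 4], [-1, -7]].
Characteristic polynomial det(A - λI) = λ^2 + 10λ + 25 = 0.
Single eigenvalue λ = -5 with algebraic multiplicity 2.
Eigenvector v = (2,-1); generalized eigenvector w with (A-λI)w=v is (1,0).
General solution: e^(-5t)[C_1·v + C_2·(t·v + w)].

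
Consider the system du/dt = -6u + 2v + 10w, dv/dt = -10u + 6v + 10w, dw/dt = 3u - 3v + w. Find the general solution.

u(t) = c_1e^(4t) + c_2e^(-4t) + 2c_3e^(t), v(t) = c_2e^(-4t) + 2c_3e^(t), w(t) = c_1e^(4t) + c_3e^(t)

Coefficient matrix A = [[-6, 2, 10], [-10, 6, 10], [3, -3, 1]].
det(A - λI) = 0 gives eigenvalues λ = 4, -4, 1.
For λ=4: eigenvector (1,0,1).
For λ=-4: eigenvector (1,1,0).
For λ=1: eigenvector (2,2,1).
General solution: c_1e^(4t)(1,0,1) + c_2e^(-4t)(1,1,0) + c_3e^(t)(2,2,1).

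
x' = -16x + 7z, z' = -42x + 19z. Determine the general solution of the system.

x(t) = -K_1e^(-2t) - K_2e^(5t), z(t) = -2K_1e^(-2t) - 3K_2e^(5t)

Coefficient matrix A = [[-16, 7], [-42, 19]].
Characteristic polynomial det(A - λI) = λ^2 - 3λ - 10 = 0.
Eigenvalues λ = -2, 5.
For λ=-2: (A-λI) row 1 is [-14, 7], so an eigenvector is (-1, -2).
For λ=5: (A-λI) row 1 is [-21, 7], so an eigenvector is (-1, -3).
General solution: K_1e^(-2t)(-1,-2) + K_2e^(5t)(-1,-3).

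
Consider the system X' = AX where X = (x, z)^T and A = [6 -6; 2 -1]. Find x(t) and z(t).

x(t) = 3K_1e^(2t) - 2K_2e^(3t), z(t) = 2K_1e^(2t) - K_2e^(3t)

Coefficient matrix A = [[6, -6], [2, -1]].
Characteristic polynomial det(A - λI) = λ^2 - 5λ + 6 = 0.
Eigenvalues λ = 2, 3.
For λ=2: (A-λI) row 1 is [4, -6], so an eigenvector is (3, 2).
For λ=3: (A-λI) row 1 is [3, -6], so an eigenvector is (-2, -1).
General solution: K_1e^(2t)(3,2) + K_2e^(3t)(-2,-1).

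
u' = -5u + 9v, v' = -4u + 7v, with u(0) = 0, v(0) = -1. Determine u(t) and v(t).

Coefficient matrix A = [[-5, 9], [-4, 7]].
Characteristic polynomial det(A - λI) = λ^2 - 2λ + 1 = 0.
Single eigenvalue λ = 1 with algebraic multiplicity 2.
Eigenvector v = (-3,-2); generalized eigenvector w with (A-λI)w=v is (-1,-1).
General solution: e^(t)[c_1·v + c_2·(t·v + w)].
Applying u(0)=0, v(0)=-1 gives c_1=-1, c_2=3.

u(t) = -9te^(t), v(t) = -6te^(t) - e^(t)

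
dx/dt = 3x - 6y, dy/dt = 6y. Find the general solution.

Coefficient matrix A = [[3, -6], [0, 6]].
Characteristic polynomial det(A - λI) = λ^2 - 9λ + 18 = 0.
Eigenvalues λ = 3, 6.
For λ=3: (A-λI) row 1 is [0, -6], so an eigenvector is (1, 0).
For λ=6: (A-λI) row 1 is [-3, -6], so an eigenvector is (-2, 1).
General solution: C_1e^(3t)(1,0) + C_2e^(6t)(-2,1).

x(t) = C_1e^(3t) - 2C_2e^(6t), y(t) = C_2e^(6t)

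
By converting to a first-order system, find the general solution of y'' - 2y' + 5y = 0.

y(t) = C_1e^(t)cos(2t) + C_2e^(t)sin(2t)

Let x_1 = y, x_2 = y'. Then x_1' = x_2 and x_2' = -5x_1 + 2x_2.
A = [[0,1],[-5,2]]; det(A-λI) = λ^2 - 2λ + 5.
Eigenvalues λ = 1 ± 2i.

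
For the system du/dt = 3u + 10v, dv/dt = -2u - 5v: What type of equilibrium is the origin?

A = [[3,10],[-2,-5]]; det(A-λI) = λ^2 + 2λ + 5.
λ = -1 ± 2i: negative real part.

stable spiral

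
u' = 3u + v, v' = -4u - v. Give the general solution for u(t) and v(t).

Coefficient matrix A = [[3, 1], [-4, -1]].
Characteristic polynomial det(A - λI) = λ^2 - 2λ + 1 = 0.
Single eigenvalue λ = 1 with algebraic multiplicity 2.
Eigenvector v = (1,-2); generalized eigenvector w with (A-λI)w=v is (2,-3).
General solution: e^(t)[c_1·v + c_2·(t·v + w)].

u(t) = c_1e^(t) + c_2te^(t) + 2c_2e^(t), v(t) = -2c_1e^(t) - 2c_2te^(t) - 3c_2e^(t)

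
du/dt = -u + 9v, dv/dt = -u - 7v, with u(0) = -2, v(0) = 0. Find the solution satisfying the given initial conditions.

Coefficient matrix A = [[-1, 9], [-1, -7]].
Characteristic polynomial det(A - λI) = λ^2 + 8λ + 16 = 0.
Single eigenvalue λ = -4 with algebraic multiplicity 2.
Eigenvector v = (3,-1); generalized eigenvector w with (A-λI)w=v is (-2,1).
General solution: e^(-4t)[C_1·v + C_2·(t·v + w)].
Applying u(0)=-2, v(0)=0 gives C_1=-2, C_2=-2.

u(t) = -6te^(-4t) - 2e^(-4t), v(t) = 2te^(-4t)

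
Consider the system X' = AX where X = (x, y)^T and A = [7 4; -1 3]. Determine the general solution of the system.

Coefficient matrix A = [[7, 4], [-1, 3]].
Characteristic polynomial det(A - λI) = λ^2 - 10λ + 25 = 0.
Single eigenvalue λ = 5 with algebraic multiplicity 2.
Eigenvector v = (2,-1); generalized eigenvector w with (A-λI)w=v is (-3,2).
General solution: e^(5t)[C_1·v + C_2·(t·v + w)].

x(t) = 2C_1e^(5t) + 2C_2te^(5t) - 3C_2e^(5t), y(t) = -C_1e^(5t) - C_2te^(5t) + 2C_2e^(5t)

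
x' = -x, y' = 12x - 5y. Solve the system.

x(t) = C_2e^(-t), y(t) = C_1e^(-5t) + 3C_2e^(-t)

Coefficient matrix A = [[-1, 0], [12, -5]].
Characteristic polynomial det(A - λI) = λ^2 + 6λ + 5 = 0.
Eigenvalues λ = -5, -1.
For λ=-5: (A-λI) row 1 is [4, 0], so an eigenvector is (0, 1).
For λ=-1: (A-λI) row 2 is [12, -4], so an eigenvector is (1, 3).
General solution: C_1e^(-5t)(0,1) + C_2e^(-t)(1,3).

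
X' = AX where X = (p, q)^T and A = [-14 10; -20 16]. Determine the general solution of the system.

Coefficient matrix A = [[-14, 10], [-20, 16]].
Characteristic polynomial det(A - λI) = λ^2 - 2λ - 24 = 0.
Eigenvalues λ = 6, -4.
For λ=6: (A-λI) row 1 is [-20, 10], so an eigenvector is (-1, -2).
For λ=-4: (A-λI) row 1 is [-10, 10], so an eigenvector is (-1, -1).
General solution: c_1e^(6t)(-1,-2) + c_2e^(-4t)(-1,-1).

p(t) = -c_1e^(6t) - c_2e^(-4t), q(t) = -2c_1e^(6t) - c_2e^(-4t)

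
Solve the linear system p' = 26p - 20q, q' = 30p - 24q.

Coefficient matrix A = [[26, -20], [30, -24]].
Characteristic polynomial det(A - λI) = λ^2 - 2λ - 24 = 0.
Eigenvalues λ = 6, -4.
For λ=6: (A-λI) row 1 is [20, -20], so an eigenvector is (-1, -1).
For λ=-4: (A-λI) row 1 is [30, -20], so an eigenvector is (-2, -3).
General solution: c_1e^(6t)(-1,-1) + c_2e^(-4t)(-2,-3).

p(t) = -c_1e^(6t) - 2c_2e^(-4t), q(t) = -c_1e^(6t) - 3c_2e^(-4t)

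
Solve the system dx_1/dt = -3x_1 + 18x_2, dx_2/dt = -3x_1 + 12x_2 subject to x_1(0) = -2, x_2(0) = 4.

x_1(t) = 28e^(6t) - 30e^(3t), x_2(t) = 14e^(6t) - 10e^(3t)

Coefficient matrix A = [[-3, 18], [-3, 12]].
Characteristic polynomial det(A - λI) = λ^2 - 9λ + 18 = 0.
Eigenvalues λ = 3, 6.
For λ=3: (A-λI) row 1 is [-6, 18], so an eigenvector is (-3, -1).
For λ=6: (A-λI) row 1 is [-9, 18], so an eigenvector is (-2, -1).
General solution: C_1e^(3t)(-3,-1) + C_2e^(6t)(-2,-1).
Applying x_1(0)=-2, x_2(0)=4 gives C_1=10, C_2=-14.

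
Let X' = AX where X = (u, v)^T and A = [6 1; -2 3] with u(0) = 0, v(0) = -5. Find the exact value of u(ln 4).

A = [[6,1],[-2,3]]; eigenvalues λ = 5, 4.
Eigenvectors: (-1,1) for λ=5, (1,-2) for λ=4.
From the initial condition, c_1 = 5, c_2 = 5.
u(ln 4) = (5)(4^5)(-1) + (5)(4^4)(1) = -3840.

-3840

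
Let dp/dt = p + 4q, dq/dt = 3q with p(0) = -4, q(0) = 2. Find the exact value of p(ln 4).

224

A = [[1,4],[0,3]]; eigenvalues λ = 1, 3.
Eigenvectors: (-1,0) for λ=1, (2,1) for λ=3.
From the initial condition, c_1 = 8, c_2 = 2.
p(ln 4) = (8)(4^1)(-1) + (2)(4^3)(2) = 224.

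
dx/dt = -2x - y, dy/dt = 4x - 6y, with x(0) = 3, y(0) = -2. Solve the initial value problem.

x(t) = 8te^(-4t) + 3e^(-4t), y(t) = 16te^(-4t) - 2e^(-4t)

Coefficient matrix A = [[-2, -1], [4, -6]].
Characteristic polynomial det(A - λI) = λ^2 + 8λ + 16 = 0.
Single eigenvalue λ = -4 with algebraic multiplicity 2.
Eigenvector v = (-1,-2); generalized eigenvector w with (A-λI)w=v is (-1,-1).
General solution: e^(-4t)[K_1·v + K_2·(t·v + w)].
Applying x(0)=3, y(0)=-2 gives K_1=5, K_2=-8.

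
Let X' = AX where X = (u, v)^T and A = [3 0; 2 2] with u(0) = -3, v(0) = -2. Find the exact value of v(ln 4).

-320

A = [[3,0],[2,2]]; eigenvalues λ = 3, 2.
Eigenvectors: (1,2) for λ=3, (0,1) for λ=2.
From the initial condition, c_1 = -3, c_2 = 4.
v(ln 4) = (-3)(4^3)(2) + (4)(4^2)(1) = -320.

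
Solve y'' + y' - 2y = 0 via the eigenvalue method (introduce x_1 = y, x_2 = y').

y(t) = K_1e^(t) + K_2e^(-2t)

Let x_1 = y, x_2 = y'. Then x_1' = x_2 and x_2' = 2x_1 - x_2.
A = [[0,1],[2,-1]]; det(A-λI) = λ^2 + λ - 2.
Eigenvalues λ = 1, -2 with eigenvectors (1,1), (1,-2).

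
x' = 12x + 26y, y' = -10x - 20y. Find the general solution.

Coefficient matrix A = [[12, 26], [-10, -20]].
Characteristic polynomial det(A - λI) = λ^2 + 8λ + 20 = 0.
Eigenvalues λ = -4 ± 2i (complex conjugate pair).
For λ=-4+2i: an eigenvector is (-2,1) - i(-3,2) = (-2 + 3i, 1 - 2i).
A real fundamental pair from Re and Im of e^((-4+2i)t)v: X_1 = e^(-4t)(cos(2t)·(-2,1) + sin(2t)·(-3,2)), X_2 = e^(-4t)(sin(2t)·(-2,1) - cos(2t)·(-3,2)).
General solution: c_1X_1 + c_2X_2.

x(t) = -3c_1e^(-4t)sin(2t) - 2c_1e^(-4t)cos(2t) - 2c_2e^(-4t)sin(2t) + 3c_2e^(-4t)cos(2t), y(t) = 2c_1e^(-4t)sin(2t) + c_1e^(-4t)cos(2t) + c_2e^(-4t)sin(2t) - 2c_2e^(-4t)cos(2t)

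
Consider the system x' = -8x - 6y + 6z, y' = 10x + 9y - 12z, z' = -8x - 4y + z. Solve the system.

Coefficient matrix A = [[-8, -6, 6], [10, 9, -12], [-8, -4, 1]].
det(A - λI) = 0 gives eigenvalues λ = 4, 1, -3.
For λ=4: eigenvector (1,-2,0).
For λ=1: eigenvector (-2,4,1).
For λ=-3: eigenvector (0,1,1).
General solution: c_1e^(4t)(1,-2,0) + c_2e^(t)(-2,4,1) + c_3e^(-3t)(0,1,1).

x(t) = c_1e^(4t) - 2c_2e^(t), y(t) = -2c_1e^(4t) + 4c_2e^(t) + c_3e^(-3t), z(t) = c_2e^(t) + c_3e^(-3t)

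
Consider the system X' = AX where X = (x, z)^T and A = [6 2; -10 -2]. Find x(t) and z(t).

Coefficient matrix A = [[6, 2], [-10, -2]].
Characteristic polynomial det(A - λI) = λ^2 - 4λ + 8 = 0.
Eigenvalues λ = 2 ± 2i (complex conjugate pair).
For λ=2+2i: an eigenvector is (1,-2) - i(0,-1) = (1, -2 + i).
A real fundamental pair from Re and Im of e^((2+2i)t)v: X_1 = e^(2t)(cos(2t)·(1,-2) + sin(2t)·(0,-1)), X_2 = e^(2t)(sin(2t)·(1,-2) - cos(2t)·(0,-1)).
General solution: C_1X_1 + C_2X_2.

x(t) = C_1e^(2t)cos(2t) + C_2e^(2t)sin(2t), z(t) = -C_1e^(2t)sin(2t) - 2C_1e^(2t)cos(2t) - 2C_2e^(2t)sin(2t) + C_2e^(2t)cos(2t)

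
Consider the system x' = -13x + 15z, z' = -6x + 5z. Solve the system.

Coefficient matrix A = [[-13, 15], [-6, 5]].
Characteristic polynomial det(A - λI) = λ^2 + 8λ + 25 = 0.
Eigenvalues λ = -4 ± 3i (complex conjugate pair).
For λ=-4+3i: an eigenvector is (-2,-1) - i(1,1) = (-2 - i, -1 - i).
A real fundamental pair from Re and Im of e^((-4+3i)t)v: X_1 = e^(-4t)(cos(3t)·(-2,-1) + sin(3t)·(1,1)), X_2 = e^(-4t)(sin(3t)·(-2,-1) - cos(3t)·(1,1)).
General solution: K_1X_1 + K_2X_2.

x(t) = K_1e^(-4t)sin(3t) - 2K_1e^(-4t)cos(3t) - 2K_2e^(-4t)sin(3t) - K_2e^(-4t)cos(3t), z(t) = K_1e^(-4t)sin(3t) - K_1e^(-4t)cos(3t) - K_2e^(-4t)sin(3t) - K_2e^(-4t)cos(3t)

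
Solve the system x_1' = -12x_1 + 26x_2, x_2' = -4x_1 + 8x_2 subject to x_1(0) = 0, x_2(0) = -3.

Coefficient matrix A = [[-12, 26], [-4, 8]].
Characteristic polynomial det(A - λI) = λ^2 + 4λ + 8 = 0.
Eigenvalues λ = -2 ± 2i (complex conjugate pair).
For λ=-2+2i: an eigenvector is (-2,-1) - i(-3,-1) = (-2 + 3i, -1 + i).
A real fundamental pair from Re and Im of e^((-2+2i)t)v: X_1 = e^(-2t)(cos(2t)·(-2,-1) + sin(2t)·(-3,-1)), X_2 = e^(-2t)(sin(2t)·(-2,-1) - cos(2t)·(-3,-1)).
General solution: K_1X_1 + K_2X_2.
Applying x_1(0)=0, x_2(0)=-3 gives K_1=9, K_2=6.

x_1(t) = -39e^(-2t)sin(2t), x_2(t) = -15e^(-2t)sin(2t) - 3e^(-2t)cos(2t)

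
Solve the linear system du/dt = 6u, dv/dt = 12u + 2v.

Coefficient matrix A = [[6, 0], [12, 2]].
Characteristic polynomial det(A - λI) = λ^2 - 8λ + 12 = 0.
Eigenvalues λ = 6, 2.
For λ=6: (A-λI) row 2 is [12, -4], so an eigenvector is (-1, -3).
For λ=2: (A-λI) row 1 is [4, 0], so an eigenvector is (0, 1).
General solution: c_1e^(6t)(-1,-3) + c_2e^(2t)(0,1).

u(t) = -c_1e^(6t), v(t) = -3c_1e^(6t) + c_2e^(2t)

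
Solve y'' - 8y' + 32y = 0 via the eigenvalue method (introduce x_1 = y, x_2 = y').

y(t) = c_1e^(4t)cos(4t) + c_2e^(4t)sin(4t)

Let x_1 = y, x_2 = y'. Then x_1' = x_2 and x_2' = -32x_1 + 8x_2.
A = [[0,1],[-32,8]]; det(A-λI) = λ^2 - 8λ + 32.
Eigenvalues λ = 4 ± 4i.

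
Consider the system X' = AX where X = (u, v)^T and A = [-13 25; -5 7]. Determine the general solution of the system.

Coefficient matrix A = [[-13, 25], [-5, 7]].
Characteristic polynomial det(A - λI) = λ^2 + 6λ + 34 = 0.
Eigenvalues λ = -3 ± 5i (complex conjugate pair).
For λ=-3+5i: an eigenvector is (2,1) - i(1,0) = (2 - i, 1).
A real fundamental pair from Re and Im of e^((-3+5i)t)v: X_1 = e^(-3t)(cos(5t)·(2,1) + sin(5t)·(1,0)), X_2 = e^(-3t)(sin(5t)·(2,1) - cos(5t)·(1,0)).
General solution: K_1X_1 + K_2X_2.

u(t) = K_1e^(-3t)sin(5t) + 2K_1e^(-3t)cos(5t) + 2K_2e^(-3t)sin(5t) - K_2e^(-3t)cos(5t), v(t) = K_1e^(-3t)cos(5t) + K_2e^(-3t)sin(5t)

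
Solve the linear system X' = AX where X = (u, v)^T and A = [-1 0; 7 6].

Coefficient matrix A = [[-1, 0], [7, 6]].
Characteristic polynomial det(A - λI) = λ^2 - 5λ - 6 = 0.
Eigenvalues λ = -1, 6.
For λ=-1: (A-λI) row 2 is [7, 7], so an eigenvector is (-1, 1).
For λ=6: (A-λI) row 1 is [-7, 0], so an eigenvector is (0, 1).
General solution: K_1e^(-t)(-1,1) + K_2e^(6t)(0,1).

u(t) = -K_1e^(-t), v(t) = K_1e^(-t) + K_2e^(6t)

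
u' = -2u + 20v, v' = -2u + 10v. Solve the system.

Coefficient matrix A = [[-2, 20], [-2, 10]].
Characteristic polynomial det(A - λI) = λ^2 - 8λ + 20 = 0.
Eigenvalues λ = 4 ± 2i (complex conjugate pair).
For λ=4+2i: an eigenvector is (1,0) - i(-3,-1) = (1 + 3i, 0 + i).
A real fundamental pair from Re and Im of e^((4+2i)t)v: X_1 = e^(4t)(cos(2t)·(1,0) + sin(2t)·(-3,-1)), X_2 = e^(4t)(sin(2t)·(1,0) - cos(2t)·(-3,-1)).
General solution: K_1X_1 + K_2X_2.

u(t) = -3K_1e^(4t)sin(2t) + K_1e^(4t)cos(2t) + K_2e^(4t)sin(2t) + 3K_2e^(4t)cos(2t), v(t) = -K_1e^(4t)sin(2t) + K_2e^(4t)cos(2t)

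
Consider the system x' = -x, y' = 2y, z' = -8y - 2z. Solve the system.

Coefficient matrix A = [[-1, 0, 0], [0, 2, 0], [0, -8, -2]].
det(A - λI) = 0 gives eigenvalues λ = -2, 2, -1.
For λ=-2: eigenvector (0,0,1).
For λ=2: eigenvector (0,1,-2).
For λ=-1: eigenvector (1,0,0).
General solution: C_1e^(-2t)(0,0,1) + C_2e^(2t)(0,1,-2) + C_3e^(-t)(1,0,0).

x(t) = C_3e^(-t), y(t) = C_2e^(2t), z(t) = C_1e^(-2t) - 2C_2e^(2t)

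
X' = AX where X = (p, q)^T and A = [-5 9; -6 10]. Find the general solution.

p(t) = 3C_1e^(t) - C_2e^(4t), q(t) = 2C_1e^(t) - C_2e^(4t)

Coefficient matrix A = [[-5, 9], [-6, 10]].
Characteristic polynomial det(A - λI) = λ^2 - 5λ + 4 = 0.
Eigenvalues λ = 1, 4.
For λ=1: (A-λI) row 1 is [-6, 9], so an eigenvector is (3, 2).
For λ=4: (A-λI) row 1 is [-9, 9], so an eigenvector is (-1, -1).
General solution: C_1e^(t)(3,2) + C_2e^(4t)(-1,-1).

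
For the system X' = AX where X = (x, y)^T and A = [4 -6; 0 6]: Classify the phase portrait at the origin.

unstable node

A = [[4,-6],[0,6]]; det(A-λI) = λ^2 - 10λ + 24.
λ = 6, 4: both positive.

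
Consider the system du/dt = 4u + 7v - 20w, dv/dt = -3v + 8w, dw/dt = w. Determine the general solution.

u(t) = 2c_1e^(t) - c_2e^(-3t) + c_3e^(4t), v(t) = 2c_1e^(t) + c_2e^(-3t), w(t) = c_1e^(t)

Coefficient matrix A = [[4, 7, -20], [0, -3, 8], [0, 0, 1]].
det(A - λI) = 0 gives eigenvalues λ = 1, -3, 4.
For λ=1: eigenvector (2,2,1).
For λ=-3: eigenvector (-1,1,0).
For λ=4: eigenvector (1,0,0).
General solution: c_1e^(t)(2,2,1) + c_2e^(-3t)(-1,1,0) + c_3e^(4t)(1,0,0).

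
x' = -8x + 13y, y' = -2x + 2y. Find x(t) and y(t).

x(t) = -3K_1e^(-3t)sin(t) - 2K_1e^(-3t)cos(t) - 2K_2e^(-3t)sin(t) + 3K_2e^(-3t)cos(t), y(t) = -K_1e^(-3t)sin(t) - K_1e^(-3t)cos(t) - K_2e^(-3t)sin(t) + K_2e^(-3t)cos(t)

Coefficient matrix A = [[-8, 13], [-2, 2]].
Characteristic polynomial det(A - λI) = λ^2 + 6λ + 10 = 0.
Eigenvalues λ = -3 ± i (complex conjugate pair).
For λ=-3+i: an eigenvector is (-2,-1) - i(-3,-1) = (-2 + 3i, -1 + i).
A real fundamental pair from Re and Im of e^((-3+i)t)v: X_1 = e^(-3t)(cos(t)·(-2,-1) + sin(t)·(-3,-1)), X_2 = e^(-3t)(sin(t)·(-2,-1) - cos(t)·(-3,-1)).
General solution: K_1X_1 + K_2X_2.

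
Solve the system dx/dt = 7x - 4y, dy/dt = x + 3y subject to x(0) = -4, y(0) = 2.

Coefficient matrix A = [[7, -4], [1, 3]].
Characteristic polynomial det(A - λI) = λ^2 - 10λ + 25 = 0.
Single eigenvalue λ = 5 with algebraic multiplicity 2.
Eigenvector v = (2,1); generalized eigenvector w with (A-λI)w=v is (3,1).
General solution: e^(5t)[C_1·v + C_2·(t·v + w)].
Applying x(0)=-4, y(0)=2 gives C_1=10, C_2=-8.

x(t) = -16te^(5t) - 4e^(5t), y(t) = -8te^(5t) + 2e^(5t)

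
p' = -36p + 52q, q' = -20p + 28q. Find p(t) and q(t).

p(t) = 3C_1e^(-4t)sin(4t) - 2C_1e^(-4t)cos(4t) - 2C_2e^(-4t)sin(4t) - 3C_2e^(-4t)cos(4t), q(t) = 2C_1e^(-4t)sin(4t) - C_1e^(-4t)cos(4t) - C_2e^(-4t)sin(4t) - 2C_2e^(-4t)cos(4t)

Coefficient matrix A = [[-36, 52], [-20, 28]].
Characteristic polynomial det(A - λI) = λ^2 + 8λ + 32 = 0.
Eigenvalues λ = -4 ± 4i (complex conjugate pair).
For λ=-4+4i: an eigenvector is (-2,-1) - i(3,2) = (-2 - 3i, -1 - 2i).
A real fundamental pair from Re and Im of e^((-4+4i)t)v: X_1 = e^(-4t)(cos(4t)·(-2,-1) + sin(4t)·(3,2)), X_2 = e^(-4t)(sin(4t)·(-2,-1) - cos(4t)·(3,2)).
General solution: C_1X_1 + C_2X_2.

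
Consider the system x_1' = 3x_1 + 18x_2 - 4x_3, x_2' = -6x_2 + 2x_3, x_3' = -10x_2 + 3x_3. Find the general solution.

Coefficient matrix A = [[3, 18, -4], [0, -6, 2], [0, -10, 3]].
det(A - λI) = 0 gives eigenvalues λ = -1, -2, 3.
For λ=-1: eigenvector (-4,2,5).
For λ=-2: eigenvector (-2,1,2).
For λ=3: eigenvector (1,0,0).
General solution: c_1e^(-t)(-4,2,5) + c_2e^(-2t)(-2,1,2) + c_3e^(3t)(1,0,0).

x_1(t) = -4c_1e^(-t) - 2c_2e^(-2t) + c_3e^(3t), x_2(t) = 2c_1e^(-t) + c_2e^(-2t), x_3(t) = 5c_1e^(-t) + 2c_2e^(-2t)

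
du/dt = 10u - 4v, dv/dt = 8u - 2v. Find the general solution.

u(t) = C_1e^(6t) + C_2e^(2t), v(t) = C_1e^(6t) + 2C_2e^(2t)

Coefficient matrix A = [[10, -4], [8, -2]].
Characteristic polynomial det(A - λI) = λ^2 - 8λ + 12 = 0.
Eigenvalues λ = 6, 2.
For λ=6: (A-λI) row 1 is [4, -4], so an eigenvector is (1, 1).
For λ=2: (A-λI) row 1 is [8, -4], so an eigenvector is (1, 2).
General solution: C_1e^(6t)(1,1) + C_2e^(2t)(1,2).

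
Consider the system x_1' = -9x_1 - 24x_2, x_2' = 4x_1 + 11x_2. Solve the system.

x_1(t) = 3c_1e^(-t) - 2c_2e^(3t), x_2(t) = -c_1e^(-t) + c_2e^(3t)

Coefficient matrix A = [[-9, -24], [4, 11]].
Characteristic polynomial det(A - λI) = λ^2 - 2λ - 3 = 0.
Eigenvalues λ = -1, 3.
For λ=-1: (A-λI) row 1 is [-8, -24], so an eigenvector is (3, -1).
For λ=3: (A-λI) row 1 is [-12, -24], so an eigenvector is (-2, 1).
General solution: c_1e^(-t)(3,-1) + c_2e^(3t)(-2,1).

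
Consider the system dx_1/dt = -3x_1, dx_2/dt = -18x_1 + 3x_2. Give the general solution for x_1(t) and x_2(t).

x_1(t) = c_2e^(-3t), x_2(t) = c_1e^(3t) + 3c_2e^(-3t)

Coefficient matrix A = [[-3, 0], [-18, 3]].
Characteristic polynomial det(A - λI) = λ^2 - 9 = 0.
Eigenvalues λ = 3, -3.
For λ=3: (A-λI) row 1 is [-6, 0], so an eigenvector is (0, 1).
For λ=-3: (A-λI) row 2 is [-18, 6], so an eigenvector is (1, 3).
General solution: c_1e^(3t)(0,1) + c_2e^(-3t)(1,3).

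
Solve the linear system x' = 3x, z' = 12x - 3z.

x(t) = -C_1e^(3t), z(t) = -2C_1e^(3t) - C_2e^(-3t)

Coefficient matrix A = [[3, 0], [12, -3]].
Characteristic polynomial det(A - λI) = λ^2 - 9 = 0.
Eigenvalues λ = 3, -3.
For λ=3: (A-λI) row 2 is [12, -6], so an eigenvector is (-1, -2).
For λ=-3: (A-λI) row 1 is [6, 0], so an eigenvector is (0, -1).
General solution: C_1e^(3t)(-1,-2) + C_2e^(-3t)(0,-1).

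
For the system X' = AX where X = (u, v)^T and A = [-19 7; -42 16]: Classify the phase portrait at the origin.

saddle

A = [[-19,7],[-42,16]]; det(A-λI) = λ^2 + 3λ - 10.
λ = -5, 2: opposite signs.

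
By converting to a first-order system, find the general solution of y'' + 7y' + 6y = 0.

y(t) = K_1e^(-t) + K_2e^(-6t)

Let x_1 = y, x_2 = y'. Then x_1' = x_2 and x_2' = -6x_1 - 7x_2.
A = [[0,1],[-6,-7]]; det(A-λI) = λ^2 + 7λ + 6.
Eigenvalues λ = -1, -6 with eigenvectors (1,-1), (1,-6).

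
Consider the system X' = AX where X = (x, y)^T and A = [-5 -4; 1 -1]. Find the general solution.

Coefficient matrix A = [[-5, -4], [1, -1]].
Characteristic polynomial det(A - λI) = λ^2 + 6λ + 9 = 0.
Single eigenvalue λ = -3 with algebraic multiplicity 2.
Eigenvector v = (-2,1); generalized eigenvector w with (A-λI)w=v is (1,0).
General solution: e^(-3t)[C_1·v + C_2·(t·v + w)].

x(t) = -2C_1e^(-3t) - 2C_2te^(-3t) + C_2e^(-3t), y(t) = C_1e^(-3t) + C_2te^(-3t)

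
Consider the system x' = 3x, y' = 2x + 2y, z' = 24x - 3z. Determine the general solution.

x(t) = K_3e^(3t), y(t) = K_2e^(2t) + 2K_3e^(3t), z(t) = K_1e^(-3t) + 4K_3e^(3t)

Coefficient matrix A = [[3, 0, 0], [2, 2, 0], [24, 0, -3]].
det(A - λI) = 0 gives eigenvalues λ = -3, 2, 3.
For λ=-3: eigenvector (0,0,1).
For λ=2: eigenvector (0,1,0).
For λ=3: eigenvector (1,2,4).
General solution: K_1e^(-3t)(0,0,1) + K_2e^(2t)(0,1,0) + K_3e^(3t)(1,2,4).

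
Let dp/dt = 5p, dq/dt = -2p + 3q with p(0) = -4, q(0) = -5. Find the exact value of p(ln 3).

-972

A = [[5,0],[-2,3]]; eigenvalues λ = 5, 3.
Eigenvectors: (-1,1) for λ=5, (0,-1) for λ=3.
From the initial condition, c_1 = 4, c_2 = 9.
p(ln 3) = (4)(3^5)(-1) + (9)(3^3)(0) = -972.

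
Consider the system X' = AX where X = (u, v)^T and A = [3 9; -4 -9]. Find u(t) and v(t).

u(t) = -3K_1e^(-3t) - 3K_2te^(-3t) - 2K_2e^(-3t), v(t) = 2K_1e^(-3t) + 2K_2te^(-3t) + K_2e^(-3t)

Coefficient matrix A = [[3, 9], [-4, -9]].
Characteristic polynomial det(A - λI) = λ^2 + 6λ + 9 = 0.
Single eigenvalue λ = -3 with algebraic multiplicity 2.
Eigenvector v = (-3,2); generalized eigenvector w with (A-λI)w=v is (-2,1).
General solution: e^(-3t)[K_1·v + K_2·(t·v + w)].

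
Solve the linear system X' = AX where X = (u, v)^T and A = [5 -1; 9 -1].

Coefficient matrix A = [[5, -1], [9, -1]].
Characteristic polynomial det(A - λI) = λ^2 - 4λ + 4 = 0.
Single eigenvalue λ = 2 with algebraic multiplicity 2.
Eigenvector v = (-1,-3); generalized eigenvector w with (A-λI)w=v is (0,1).
General solution: e^(2t)[K_1·v + K_2·(t·v + w)].

u(t) = -K_1e^(2t) - K_2te^(2t), v(t) = -3K_1e^(2t) - 3K_2te^(2t) + K_2e^(2t)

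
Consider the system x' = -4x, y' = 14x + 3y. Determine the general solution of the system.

x(t) = K_2e^(-4t), y(t) = -K_1e^(3t) - 2K_2e^(-4t)

Coefficient matrix A = [[-4, 0], [14, 3]].
Characteristic polynomial det(A - λI) = λ^2 + λ - 12 = 0.
Eigenvalues λ = 3, -4.
For λ=3: (A-λI) row 1 is [-7, 0], so an eigenvector is (0, -1).
For λ=-4: (A-λI) row 2 is [14, 7], so an eigenvector is (1, -2).
General solution: K_1e^(3t)(0,-1) + K_2e^(-4t)(1,-2).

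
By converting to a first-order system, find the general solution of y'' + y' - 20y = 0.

y(t) = c_1e^(4t) + c_2e^(-5t)

Let x_1 = y, x_2 = y'. Then x_1' = x_2 and x_2' = 20x_1 - x_2.
A = [[0,1],[20,-1]]; det(A-λI) = λ^2 + λ - 20.
Eigenvalues λ = 4, -5 with eigenvectors (1,4), (1,-5).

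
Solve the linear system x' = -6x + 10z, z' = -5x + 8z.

Coefficient matrix A = [[-6, 10], [-5, 8]].
Characteristic polynomial det(A - λI) = λ^2 - 2λ + 2 = 0.
Eigenvalues λ = 1 ± i (complex conjugate pair).
For λ=1+i: an eigenvector is (1,1) - i(3,2) = (1 - 3i, 1 - 2i).
A real fundamental pair from Re and Im of e^((1+i)t)v: X_1 = e^(t)(cos(t)·(1,1) + sin(t)·(3,2)), X_2 = e^(t)(sin(t)·(1,1) - cos(t)·(3,2)).
General solution: C_1X_1 + C_2X_2.

x(t) = 3C_1e^(t)sin(t) + C_1e^(t)cos(t) + C_2e^(t)sin(t) - 3C_2e^(t)cos(t), z(t) = 2C_1e^(t)sin(t) + C_1e^(t)cos(t) + C_2e^(t)sin(t) - 2C_2e^(t)cos(t)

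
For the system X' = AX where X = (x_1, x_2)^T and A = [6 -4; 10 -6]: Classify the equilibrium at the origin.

center

A = [[6,-4],[10,-6]]; det(A-λI) = λ^2 + 4.
λ = 0 ± 2i: zero real part.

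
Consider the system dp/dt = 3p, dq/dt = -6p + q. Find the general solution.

Coefficient matrix A = [[3, 0], [-6, 1]].
Characteristic polynomial det(A - λI) = λ^2 - 4λ + 3 = 0.
Eigenvalues λ = 1, 3.
For λ=1: (A-λI) row 1 is [2, 0], so an eigenvector is (0, -1).
For λ=3: (A-λI) row 2 is [-6, -2], so an eigenvector is (-1, 3).
General solution: c_1e^(t)(0,-1) + c_2e^(3t)(-1,3).

p(t) = -c_2e^(3t), q(t) = -c_1e^(t) + 3c_2e^(3t)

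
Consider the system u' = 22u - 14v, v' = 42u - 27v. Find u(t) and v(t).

u(t) = -2C_1e^(t) - C_2e^(-6t), v(t) = -3C_1e^(t) - 2C_2e^(-6t)

Coefficient matrix A = [[22, -14], [42, -27]].
Characteristic polynomial det(A - λI) = λ^2 + 5λ - 6 = 0.
Eigenvalues λ = 1, -6.
For λ=1: (A-λI) row 1 is [21, -14], so an eigenvector is (-2, -3).
For λ=-6: (A-λI) row 1 is [28, -14], so an eigenvector is (-1, -2).
General solution: C_1e^(t)(-2,-3) + C_2e^(-6t)(-1,-2).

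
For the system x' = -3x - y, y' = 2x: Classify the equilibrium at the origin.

A = [[-3,-1],[2,0]]; det(A-λI) = λ^2 + 3λ + 2.
λ = -1, -2: both negative.

stable node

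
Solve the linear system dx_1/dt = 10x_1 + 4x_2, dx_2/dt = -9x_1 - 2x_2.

x_1(t) = 2c_1e^(4t) + 2c_2te^(4t) + c_2e^(4t), x_2(t) = -3c_1e^(4t) - 3c_2te^(4t) - c_2e^(4t)

Coefficient matrix A = [[10, 4], [-9, -2]].
Characteristic polynomial det(A - λI) = λ^2 - 8λ + 16 = 0.
Single eigenvalue λ = 4 with algebraic multiplicity 2.
Eigenvector v = (2,-3); generalized eigenvector w with (A-λI)w=v is (1,-1).
General solution: e^(4t)[c_1·v + c_2·(t·v + w)].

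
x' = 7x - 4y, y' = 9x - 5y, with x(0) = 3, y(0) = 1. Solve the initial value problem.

Coefficient matrix A = [[7, -4], [9, -5]].
Characteristic polynomial det(A - λI) = λ^2 - 2λ + 1 = 0.
Single eigenvalue λ = 1 with algebraic multiplicity 2.
Eigenvector v = (2,3); generalized eigenvector w with (A-λI)w=v is (-1,-2).
General solution: e^(t)[K_1·v + K_2·(t·v + w)].
Applying x(0)=3, y(0)=1 gives K_1=5, K_2=7.

x(t) = 14te^(t) + 3e^(t), y(t) = 21te^(t) + e^(t)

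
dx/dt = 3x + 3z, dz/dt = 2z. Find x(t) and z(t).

x(t) = 3C_1e^(2t) + C_2e^(3t), z(t) = -C_1e^(2t)

Coefficient matrix A = [[3, 3], [0, 2]].
Characteristic polynomial det(A - λI) = λ^2 - 5λ + 6 = 0.
Eigenvalues λ = 2, 3.
For λ=2: (A-λI) row 1 is [1, 3], so an eigenvector is (3, -1).
For λ=3: (A-λI) row 1 is [0, 3], so an eigenvector is (1, 0).
General solution: C_1e^(2t)(3,-1) + C_2e^(3t)(1,0).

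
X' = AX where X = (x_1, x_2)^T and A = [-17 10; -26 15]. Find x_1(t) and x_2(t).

Coefficient matrix A = [[-17, 10], [-26, 15]].
Characteristic polynomial det(A - λI) = λ^2 + 2λ + 5 = 0.
Eigenvalues λ = -1 ± 2i (complex conjugate pair).
For λ=-1+2i: an eigenvector is (-2,-3) - i(1,2) = (-2 - i, -3 - 2i).
A real fundamental pair from Re and Im of e^((-1+2i)t)v: X_1 = e^(-t)(cos(2t)·(-2,-3) + sin(2t)·(1,2)), X_2 = e^(-t)(sin(2t)·(-2,-3) - cos(2t)·(1,2)).
General solution: K_1X_1 + K_2X_2.

x_1(t) = K_1e^(-t)sin(2t) - 2K_1e^(-t)cos(2t) - 2K_2e^(-t)sin(2t) - K_2e^(-t)cos(2t), x_2(t) = 2K_1e^(-t)sin(2t) - 3K_1e^(-t)cos(2t) - 3K_2e^(-t)sin(2t) - 2K_2e^(-t)cos(2t)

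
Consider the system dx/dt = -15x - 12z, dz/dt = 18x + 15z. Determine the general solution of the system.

x(t) = C_1e^(-3t) - 2C_2e^(3t), z(t) = -C_1e^(-3t) + 3C_2e^(3t)

Coefficient matrix A = [[-15, -12], [18, 15]].
Characteristic polynomial det(A - λI) = λ^2 - 9 = 0.
Eigenvalues λ = -3, 3.
For λ=-3: (A-λI) row 1 is [-12, -12], so an eigenvector is (1, -1).
For λ=3: (A-λI) row 1 is [-18, -12], so an eigenvector is (-2, 3).
General solution: C_1e^(-3t)(1,-1) + C_2e^(3t)(-2,3).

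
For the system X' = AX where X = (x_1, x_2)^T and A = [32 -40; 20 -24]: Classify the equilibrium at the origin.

unstable spiral

A = [[32,-40],[20,-24]]; det(A-λI) = λ^2 - 8λ + 32.
λ = 4 ± 4i: positive real part.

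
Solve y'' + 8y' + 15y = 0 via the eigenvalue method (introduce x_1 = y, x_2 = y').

Let x_1 = y, x_2 = y'. Then x_1' = x_2 and x_2' = -15x_1 - 8x_2.
A = [[0,1],[-15,-8]]; det(A-λI) = λ^2 + 8λ + 15.
Eigenvalues λ = -3, -5 with eigenvectors (1,-3), (1,-5).

y(t) = K_1e^(-3t) + K_2e^(-5t)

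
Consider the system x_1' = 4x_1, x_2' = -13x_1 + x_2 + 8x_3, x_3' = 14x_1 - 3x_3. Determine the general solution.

x_1(t) = C_1e^(4t), x_2(t) = C_1e^(4t) + C_2e^(t) - 2C_3e^(-3t), x_3(t) = 2C_1e^(4t) + C_3e^(-3t)

Coefficient matrix A = [[4, 0, 0], [-13, 1, 8], [14, 0, -3]].
det(A - λI) = 0 gives eigenvalues λ = 4, 1, -3.
For λ=4: eigenvector (1,1,2).
For λ=1: eigenvector (0,1,0).
For λ=-3: eigenvector (0,-2,1).
General solution: C_1e^(4t)(1,1,2) + C_2e^(t)(0,1,0) + C_3e^(-3t)(0,-2,1).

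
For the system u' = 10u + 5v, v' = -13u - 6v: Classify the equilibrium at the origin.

unstable spiral

A = [[10,5],[-13,-6]]; det(A-λI) = λ^2 - 4λ + 5.
λ = 2 ± i: positive real part.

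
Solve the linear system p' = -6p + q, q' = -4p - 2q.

p(t) = C_1e^(-4t) + C_2te^(-4t), q(t) = 2C_1e^(-4t) + 2C_2te^(-4t) + C_2e^(-4t)

Coefficient matrix A = [[-6, 1], [-4, -2]].
Characteristic polynomial det(A - λI) = λ^2 + 8λ + 16 = 0.
Single eigenvalue λ = -4 with algebraic multiplicity 2.
Eigenvector v = (1,2); generalized eigenvector w with (A-λI)w=v is (0,1).
General solution: e^(-4t)[C_1·v + C_2·(t·v + w)].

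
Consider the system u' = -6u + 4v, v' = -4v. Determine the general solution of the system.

u(t) = -2K_1e^(-4t) - K_2e^(-6t), v(t) = -K_1e^(-4t)

Coefficient matrix A = [[-6, 4], [0, -4]].
Characteristic polynomial det(A - λI) = λ^2 + 10λ + 24 = 0.
Eigenvalues λ = -4, -6.
For λ=-4: (A-λI) row 1 is [-2, 4], so an eigenvector is (-2, -1).
For λ=-6: (A-λI) row 1 is [0, 4], so an eigenvector is (-1, 0).
General solution: K_1e^(-4t)(-2,-1) + K_2e^(-6t)(-1,0).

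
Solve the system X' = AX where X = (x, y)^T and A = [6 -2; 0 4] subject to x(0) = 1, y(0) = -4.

Coefficient matrix A = [[6, -2], [0, 4]].
Characteristic polynomial det(A - λI) = λ^2 - 10λ + 24 = 0.
Eigenvalues λ = 4, 6.
For λ=4: (A-λI) row 1 is [2, -2], so an eigenvector is (1, 1).
For λ=6: (A-λI) row 1 is [0, -2], so an eigenvector is (-1, 0).
General solution: c_1e^(4t)(1,1) + c_2e^(6t)(-1,0).
Applying x(0)=1, y(0)=-4 gives c_1=-4, c_2=-5.

x(t) = 5e^(6t) - 4e^(4t), y(t) = -4e^(4t)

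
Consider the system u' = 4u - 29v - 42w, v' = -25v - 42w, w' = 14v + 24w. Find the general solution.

Coefficient matrix A = [[4, -29, -42], [0, -25, -42], [0, 14, 24]].
det(A - λI) = 0 gives eigenvalues λ = 4, 3, -4.
For λ=4: eigenvector (1,0,0).
For λ=3: eigenvector (-3,-3,2).
For λ=-4: eigenvector (-2,-2,1).
General solution: C_1e^(4t)(1,0,0) + C_2e^(3t)(-3,-3,2) + C_3e^(-4t)(-2,-2,1).

u(t) = C_1e^(4t) - 3C_2e^(3t) - 2C_3e^(-4t), v(t) = -3C_2e^(3t) - 2C_3e^(-4t), w(t) = 2C_2e^(3t) + C_3e^(-4t)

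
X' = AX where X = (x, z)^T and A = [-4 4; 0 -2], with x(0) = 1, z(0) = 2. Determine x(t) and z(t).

x(t) = 4e^(-2t) - 3e^(-4t), z(t) = 2e^(-2t)

Coefficient matrix A = [[-4, 4], [0, -2]].
Characteristic polynomial det(A - λI) = λ^2 + 6λ + 8 = 0.
Eigenvalues λ = -4, -2.
For λ=-4: (A-λI) row 1 is [0, 4], so an eigenvector is (1, 0).
For λ=-2: (A-λI) row 1 is [-2, 4], so an eigenvector is (2, 1).
General solution: c_1e^(-4t)(1,0) + c_2e^(-2t)(2,1).
Applying x(0)=1, z(0)=2 gives c_1=-3, c_2=2.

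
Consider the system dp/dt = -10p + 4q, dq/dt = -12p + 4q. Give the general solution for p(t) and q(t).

Coefficient matrix A = [[-10, 4], [-12, 4]].
Characteristic polynomial det(A - λI) = λ^2 + 6λ + 8 = 0.
Eigenvalues λ = -2, -4.
For λ=-2: (A-λI) row 1 is [-8, 4], so an eigenvector is (-1, -2).
For λ=-4: (A-λI) row 1 is [-6, 4], so an eigenvector is (2, 3).
General solution: c_1e^(-2t)(-1,-2) + c_2e^(-4t)(2,3).

p(t) = -c_1e^(-2t) + 2c_2e^(-4t), q(t) = -2c_1e^(-2t) + 3c_2e^(-4t)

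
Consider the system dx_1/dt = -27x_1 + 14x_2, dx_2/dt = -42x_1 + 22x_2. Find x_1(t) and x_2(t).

Coefficient matrix A = [[-27, 14], [-42, 22]].
Characteristic polynomial det(A - λI) = λ^2 + 5λ - 6 = 0.
Eigenvalues λ = -6, 1.
For λ=-6: (A-λI) row 1 is [-21, 14], so an eigenvector is (2, 3).
For λ=1: (A-λI) row 1 is [-28, 14], so an eigenvector is (1, 2).
General solution: C_1e^(-6t)(2,3) + C_2e^(t)(1,2).

x_1(t) = 2C_1e^(-6t) + C_2e^(t), x_2(t) = 3C_1e^(-6t) + 2C_2e^(t)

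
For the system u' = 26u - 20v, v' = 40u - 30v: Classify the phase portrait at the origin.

A = [[26,-20],[40,-30]]; det(A-λI) = λ^2 + 4λ + 20.
λ = -2 ± 4i: negative real part.

stable spiral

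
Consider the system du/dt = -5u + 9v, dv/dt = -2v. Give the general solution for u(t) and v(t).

Coefficient matrix A = [[-5, 9], [0, -2]].
Characteristic polynomial det(A - λI) = λ^2 + 7λ + 10 = 0.
Eigenvalues λ = -2, -5.
For λ=-2: (A-λI) row 1 is [-3, 9], so an eigenvector is (-3, -1).
For λ=-5: (A-λI) row 1 is [0, 9], so an eigenvector is (-1, 0).
General solution: K_1e^(-2t)(-3,-1) + K_2e^(-5t)(-1,0).

u(t) = -3K_1e^(-2t) - K_2e^(-5t), v(t) = -K_1e^(-2t)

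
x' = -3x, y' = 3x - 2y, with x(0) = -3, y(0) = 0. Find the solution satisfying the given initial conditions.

x(t) = -3e^(-3t), y(t) = -9e^(-2t) + 9e^(-3t)

Coefficient matrix A = [[-3, 0], [3, -2]].
Characteristic polynomial det(A - λI) = λ^2 + 5λ + 6 = 0.
Eigenvalues λ = -2, -3.
For λ=-2: (A-λI) row 1 is [-1, 0], so an eigenvector is (0, 1).
For λ=-3: (A-λI) row 2 is [3, 1], so an eigenvector is (-1, 3).
General solution: K_1e^(-2t)(0,1) + K_2e^(-3t)(-1,3).
Applying x(0)=-3, y(0)=0 gives K_1=-9, K_2=3.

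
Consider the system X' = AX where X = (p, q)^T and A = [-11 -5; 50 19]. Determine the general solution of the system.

Coefficient matrix A = [[-11, -5], [50, 19]].
Characteristic polynomial det(A - λI) = λ^2 - 8λ + 41 = 0.
Eigenvalues λ = 4 ± 5i (complex conjugate pair).
For λ=4+5i: an eigenvector is (0,-1) - i(1,-3) = (0 - i, -1 + 3i).
A real fundamental pair from Re and Im of e^((4+5i)t)v: X_1 = e^(4t)(cos(5t)·(0,-1) + sin(5t)·(1,-3)), X_2 = e^(4t)(sin(5t)·(0,-1) - cos(5t)·(1,-3)).
General solution: c_1X_1 + c_2X_2.

p(t) = c_1e^(4t)sin(5t) - c_2e^(4t)cos(5t), q(t) = -3c_1e^(4t)sin(5t) - c_1e^(4t)cos(5t) - c_2e^(4t)sin(5t) + 3c_2e^(4t)cos(5t)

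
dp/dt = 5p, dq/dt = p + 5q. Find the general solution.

p(t) = K_2e^(5t), q(t) = K_1e^(5t) + K_2te^(5t) + 2K_2e^(5t)

Coefficient matrix A = [[5, 0], [1, 5]].
Characteristic polynomial det(A - λI) = λ^2 - 10λ + 25 = 0.
Single eigenvalue λ = 5 with algebraic multiplicity 2.
Eigenvector v = (0,1); generalized eigenvector w with (A-λI)w=v is (1,2).
General solution: e^(5t)[K_1·v + K_2·(t·v + w)].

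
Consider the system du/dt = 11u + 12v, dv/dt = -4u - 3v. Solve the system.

Coefficient matrix A = [[11, 12], [-4, -3]].
Characteristic polynomial det(A - λI) = λ^2 - 8λ + 15 = 0.
Eigenvalues λ = 5, 3.
For λ=5: (A-λI) row 1 is [6, 12], so an eigenvector is (2, -1).
For λ=3: (A-λI) row 1 is [8, 12], so an eigenvector is (-3, 2).
General solution: C_1e^(5t)(2,-1) + C_2e^(3t)(-3,2).

u(t) = 2C_1e^(5t) - 3C_2e^(3t), v(t) = -C_1e^(5t) + 2C_2e^(3t)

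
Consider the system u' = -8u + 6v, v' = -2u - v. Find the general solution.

u(t) = 3K_1e^(-4t) + 2K_2e^(-5t), v(t) = 2K_1e^(-4t) + K_2e^(-5t)

Coefficient matrix A = [[-8, 6], [-2, -1]].
Characteristic polynomial det(A - λI) = λ^2 + 9λ + 20 = 0.
Eigenvalues λ = -4, -5.
For λ=-4: (A-λI) row 1 is [-4, 6], so an eigenvector is (3, 2).
For λ=-5: (A-λI) row 1 is [-3, 6], so an eigenvector is (2, 1).
General solution: K_1e^(-4t)(3,2) + K_2e^(-5t)(2,1).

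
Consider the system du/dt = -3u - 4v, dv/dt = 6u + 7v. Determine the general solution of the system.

u(t) = -2C_1e^(3t) + C_2e^(t), v(t) = 3C_1e^(3t) - C_2e^(t)

Coefficient matrix A = [[-3, -4], [6, 7]].
Characteristic polynomial det(A - λI) = λ^2 - 4λ + 3 = 0.
Eigenvalues λ = 3, 1.
For λ=3: (A-λI) row 1 is [-6, -4], so an eigenvector is (-2, 3).
For λ=1: (A-λI) row 1 is [-4, -4], so an eigenvector is (1, -1).
General solution: C_1e^(3t)(-2,3) + C_2e^(t)(1,-1).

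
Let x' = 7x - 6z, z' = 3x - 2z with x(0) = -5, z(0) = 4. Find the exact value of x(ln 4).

-4556

A = [[7,-6],[3,-2]]; eigenvalues λ = 1, 4.
Eigenvectors: (1,1) for λ=1, (-2,-1) for λ=4.
From the initial condition, c_1 = 13, c_2 = 9.
x(ln 4) = (13)(4^1)(1) + (9)(4^4)(-2) = -4556.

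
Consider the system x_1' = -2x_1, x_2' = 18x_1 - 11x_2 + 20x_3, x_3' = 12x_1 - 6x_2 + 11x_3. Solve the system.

Coefficient matrix A = [[-2, 0, 0], [18, -11, 20], [12, -6, 11]].
det(A - λI) = 0 gives eigenvalues λ = -2, 1, -1.
For λ=-2: eigenvector (1,2,0).
For λ=1: eigenvector (0,-5,-3).
For λ=-1: eigenvector (0,2,1).
General solution: C_1e^(-2t)(1,2,0) + C_2e^(t)(0,-5,-3) + C_3e^(-t)(0,2,1).

x_1(t) = C_1e^(-2t), x_2(t) = 2C_1e^(-2t) - 5C_2e^(t) + 2C_3e^(-t), x_3(t) = -3C_2e^(t) + C_3e^(-t)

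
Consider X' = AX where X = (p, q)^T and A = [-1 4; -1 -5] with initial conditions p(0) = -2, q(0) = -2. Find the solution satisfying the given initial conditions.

p(t) = -12te^(-3t) - 2e^(-3t), q(t) = 6te^(-3t) - 2e^(-3t)

Coefficient matrix A = [[-1, 4], [-1, -5]].
Characteristic polynomial det(A - λI) = λ^2 + 6λ + 9 = 0.
Single eigenvalue λ = -3 with algebraic multiplicity 2.
Eigenvector v = (2,-1); generalized eigenvector w with (A-λI)w=v is (-1,1).
General solution: e^(-3t)[K_1·v + K_2·(t·v + w)].
Applying p(0)=-2, q(0)=-2 gives K_1=-4, K_2=-6.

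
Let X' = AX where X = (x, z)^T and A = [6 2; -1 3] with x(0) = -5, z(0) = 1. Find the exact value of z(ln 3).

A = [[6,2],[-1,3]]; eigenvalues λ = 4, 5.
Eigenvectors: (1,-1) for λ=4, (2,-1) for λ=5.
From the initial condition, c_1 = 3, c_2 = -4.
z(ln 3) = (3)(3^4)(-1) + (-4)(3^5)(-1) = 729.

729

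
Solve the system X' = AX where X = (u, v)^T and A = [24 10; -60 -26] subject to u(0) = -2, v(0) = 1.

Coefficient matrix A = [[24, 10], [-60, -26]].
Characteristic polynomial det(A - λI) = λ^2 + 2λ - 24 = 0.
Eigenvalues λ = -6, 4.
For λ=-6: (A-λI) row 1 is [30, 10], so an eigenvector is (-1, 3).
For λ=4: (A-λI) row 1 is [20, 10], so an eigenvector is (-1, 2).
General solution: c_1e^(-6t)(-1,3) + c_2e^(4t)(-1,2).
Applying u(0)=-2, v(0)=1 gives c_1=-3, c_2=5.

u(t) = -5e^(4t) + 3e^(-6t), v(t) = 10e^(4t) - 9e^(-6t)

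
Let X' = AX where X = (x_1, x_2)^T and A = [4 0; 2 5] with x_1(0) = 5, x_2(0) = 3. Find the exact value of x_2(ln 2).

A = [[4,0],[2,5]]; eigenvalues λ = 5, 4.
Eigenvectors: (0,-1) for λ=5, (-1,2) for λ=4.
From the initial condition, c_1 = -13, c_2 = -5.
x_2(ln 2) = (-13)(2^5)(-1) + (-5)(2^4)(2) = 256.

256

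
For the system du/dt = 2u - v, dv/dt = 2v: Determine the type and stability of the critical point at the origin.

A = [[2,-1],[0,2]]; det(A-λI) = λ^2 - 4λ + 4.
repeated λ = 2 with a single eigenvector.

unstable improper node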